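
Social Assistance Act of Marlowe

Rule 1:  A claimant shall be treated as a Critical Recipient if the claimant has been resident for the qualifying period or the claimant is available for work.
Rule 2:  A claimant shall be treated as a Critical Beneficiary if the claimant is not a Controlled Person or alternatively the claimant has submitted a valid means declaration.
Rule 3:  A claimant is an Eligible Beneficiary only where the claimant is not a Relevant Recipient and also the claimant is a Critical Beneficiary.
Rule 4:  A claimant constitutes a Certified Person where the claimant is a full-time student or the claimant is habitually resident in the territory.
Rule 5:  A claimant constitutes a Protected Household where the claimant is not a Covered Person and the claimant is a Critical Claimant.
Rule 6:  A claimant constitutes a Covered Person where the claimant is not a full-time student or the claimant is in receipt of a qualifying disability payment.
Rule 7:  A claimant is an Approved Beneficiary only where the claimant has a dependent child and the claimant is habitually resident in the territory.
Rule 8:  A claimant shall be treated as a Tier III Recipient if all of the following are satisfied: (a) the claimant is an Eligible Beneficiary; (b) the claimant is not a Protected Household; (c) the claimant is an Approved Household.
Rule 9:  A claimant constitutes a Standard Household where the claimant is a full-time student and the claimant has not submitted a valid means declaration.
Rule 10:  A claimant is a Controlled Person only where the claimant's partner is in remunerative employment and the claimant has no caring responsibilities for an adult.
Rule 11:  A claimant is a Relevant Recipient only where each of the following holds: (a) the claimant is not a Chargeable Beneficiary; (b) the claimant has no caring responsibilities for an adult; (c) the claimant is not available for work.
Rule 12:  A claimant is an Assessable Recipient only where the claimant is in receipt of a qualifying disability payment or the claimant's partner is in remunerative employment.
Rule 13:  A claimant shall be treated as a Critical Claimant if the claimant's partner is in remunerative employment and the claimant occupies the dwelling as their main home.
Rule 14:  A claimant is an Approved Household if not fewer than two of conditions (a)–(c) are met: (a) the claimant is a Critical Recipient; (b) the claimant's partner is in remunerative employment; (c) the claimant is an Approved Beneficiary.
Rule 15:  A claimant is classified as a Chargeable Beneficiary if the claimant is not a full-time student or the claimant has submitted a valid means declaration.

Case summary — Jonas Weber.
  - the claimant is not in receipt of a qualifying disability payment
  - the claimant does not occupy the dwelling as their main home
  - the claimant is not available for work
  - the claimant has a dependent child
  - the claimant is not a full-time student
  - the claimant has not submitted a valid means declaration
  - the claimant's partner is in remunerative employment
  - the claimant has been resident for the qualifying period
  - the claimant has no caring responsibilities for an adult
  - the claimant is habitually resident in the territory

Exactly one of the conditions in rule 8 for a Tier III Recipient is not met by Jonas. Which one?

Eligible Beneficiary

Under rule 15: the claimant is not a full-time student? yes; or the claimant has submitted a valid means declaration? no. So the claimant is a Chargeable Beneficiary.
Under rule 11: not a Chargeable Beneficiary (rule 15)? no; and the claimant has no caring responsibilities for an adult? yes; and the claimant is not available for work? yes. So the claimant is not a Relevant Recipient.
Under rule 10: the claimant's partner is in remunerative employment? yes; and the claimant has no caring responsibilities for an adult? yes. So the claimant is a Controlled Person.
Under rule 2: not a Controlled Person (rule 10)? no; or the claimant has submitted a valid means declaration? no. So the claimant is not a Critical Beneficiary.
Under rule 3: not a Relevant Recipient (rule 11)? yes; and Critical Beneficiary (rule 2)? no. So the claimant is not an Eligible Beneficiary.
Under rule 6: the claimant is not a full-time student? yes; or the claimant is in receipt of a qualifying disability payment? no. So the claimant is a Covered Person.
Under rule 13: the claimant's partner is in remunerative employment? yes; and the claimant occupies the dwelling as their main home? no. So the claimant is not a Critical Claimant.
Under rule 5: not a Covered Person (rule 6)? no; and Critical Claimant (rule 13)? no. So the claimant is not a Protected Household.
Under rule 1: the claimant has been resident for the qualifying period? yes; or the claimant is available for work? no. So the claimant is a Critical Recipient.
Under rule 7: the claimant has a dependent child? yes; and the claimant is habitually resident in the territory? yes. So the claimant is an Approved Beneficiary.
Under rule 14: Critical Recipient (rule 1)? yes; the claimant's partner is in remunerative employment? yes; Approved Beneficiary (rule 7)? yes — 3 of 3 hold (need ≥2) → satisfied.
Under rule 8: Eligible Beneficiary (rule 3)? no; and not a Protected Household (rule 5)? yes; and Approved Household (rule 14)? yes. So the claimant is not a Tier III Recipient.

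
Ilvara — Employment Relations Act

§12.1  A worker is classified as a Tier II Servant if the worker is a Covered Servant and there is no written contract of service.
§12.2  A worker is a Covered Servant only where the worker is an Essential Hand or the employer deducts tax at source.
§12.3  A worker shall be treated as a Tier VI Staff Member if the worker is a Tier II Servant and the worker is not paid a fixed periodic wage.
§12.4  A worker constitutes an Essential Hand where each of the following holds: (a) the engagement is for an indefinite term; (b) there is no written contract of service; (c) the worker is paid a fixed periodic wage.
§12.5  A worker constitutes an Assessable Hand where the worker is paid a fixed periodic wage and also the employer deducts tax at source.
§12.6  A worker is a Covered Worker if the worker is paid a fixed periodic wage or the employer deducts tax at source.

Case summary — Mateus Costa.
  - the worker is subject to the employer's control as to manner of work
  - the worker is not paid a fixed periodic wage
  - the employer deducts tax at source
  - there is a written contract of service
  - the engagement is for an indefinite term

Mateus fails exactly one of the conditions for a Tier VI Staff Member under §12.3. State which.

§12.4 — Essential Hand: [the engagement is for an indefinite term? yes] AND [there is no written contract of service? no] AND [the worker is paid a fixed periodic wage? no] → not satisfied.
§12.2 — Covered Servant: [Essential Hand (§12.4)? no] OR [the employer deducts tax at source? yes] → satisfied.
§12.1 — Tier II Servant: [Covered Servant (§12.2)? yes] AND [there is no written contract of service? no] → not satisfied.
§12.3 — Tier VI Staff Member: [Tier II Servant (§12.1)? no] AND [the worker is not paid a fixed periodic wage? yes] → not satisfied.

Tier II Servant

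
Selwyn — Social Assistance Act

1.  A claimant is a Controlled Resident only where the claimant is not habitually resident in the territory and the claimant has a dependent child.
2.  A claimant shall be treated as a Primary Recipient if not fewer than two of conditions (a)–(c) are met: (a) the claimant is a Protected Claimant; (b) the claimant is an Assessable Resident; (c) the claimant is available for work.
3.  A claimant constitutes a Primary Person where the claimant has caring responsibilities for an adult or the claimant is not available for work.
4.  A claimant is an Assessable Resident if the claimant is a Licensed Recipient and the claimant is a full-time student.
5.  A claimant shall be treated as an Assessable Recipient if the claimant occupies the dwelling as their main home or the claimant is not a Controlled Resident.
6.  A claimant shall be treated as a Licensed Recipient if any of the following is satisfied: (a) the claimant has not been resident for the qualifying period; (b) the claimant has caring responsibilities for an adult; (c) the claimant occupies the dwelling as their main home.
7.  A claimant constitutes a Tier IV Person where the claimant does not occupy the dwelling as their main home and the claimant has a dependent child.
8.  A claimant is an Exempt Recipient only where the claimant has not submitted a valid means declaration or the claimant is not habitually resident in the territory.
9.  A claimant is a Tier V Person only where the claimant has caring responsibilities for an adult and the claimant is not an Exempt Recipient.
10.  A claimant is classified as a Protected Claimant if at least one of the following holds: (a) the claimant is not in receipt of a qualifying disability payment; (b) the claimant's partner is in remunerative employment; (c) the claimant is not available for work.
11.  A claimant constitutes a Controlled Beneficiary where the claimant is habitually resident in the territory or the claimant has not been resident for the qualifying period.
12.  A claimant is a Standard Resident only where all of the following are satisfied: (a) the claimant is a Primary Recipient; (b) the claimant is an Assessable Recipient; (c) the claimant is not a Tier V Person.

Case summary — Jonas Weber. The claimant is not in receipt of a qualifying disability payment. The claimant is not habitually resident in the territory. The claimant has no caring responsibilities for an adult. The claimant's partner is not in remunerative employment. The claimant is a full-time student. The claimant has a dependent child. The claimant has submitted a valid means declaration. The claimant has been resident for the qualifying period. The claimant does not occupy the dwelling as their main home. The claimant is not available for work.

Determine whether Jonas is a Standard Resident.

paragraph 10 — Protected Claimant: [the claimant is not in receipt of a qualifying disability payment? yes] OR [the claimant's partner is in remunerative employment? no] OR [the claimant is not available for work? yes] → satisfied.
paragraph 6 — Licensed Recipient: [the claimant has not been resident for the qualifying period? no] OR [the claimant has caring responsibilities for an adult? no] OR [the claimant occupies the dwelling as their main home? no] → not satisfied.
paragraph 4 — Assessable Resident: [Licensed Recipient (paragraph 6)? no] AND [the claimant is a full-time student? yes] → not satisfied.
paragraph 2 — Primary Recipient: Protected Claimant (paragraph 10)? yes; Assessable Resident (paragraph 4)? no; the claimant is available for work? no — 1 of 3 hold (need ≥2) → not satisfied.
paragraph 1 — Controlled Resident: [the claimant is not habitually resident in the territory? yes] AND [the claimant has a dependent child? yes] → satisfied.
paragraph 5 — Assessable Recipient: [the claimant occupies the dwelling as their main home? no] OR [not a Controlled Resident (paragraph 1)? no] → not satisfied.
paragraph 8 — Exempt Recipient: [the claimant has not submitted a valid means declaration? no] OR [the claimant is not habitually resident in the territory? yes] → satisfied.
paragraph 9 — Tier V Person: [the claimant has caring responsibilities for an adult? no] AND [not an Exempt Recipient (paragraph 8)? no] → not satisfied.
paragraph 12 — Standard Resident: [Primary Recipient (paragraph 2)? no] AND [Assessable Recipient (paragraph 5)? no] AND [not a Tier V Person (paragraph 9)? yes] → not satisfied.

No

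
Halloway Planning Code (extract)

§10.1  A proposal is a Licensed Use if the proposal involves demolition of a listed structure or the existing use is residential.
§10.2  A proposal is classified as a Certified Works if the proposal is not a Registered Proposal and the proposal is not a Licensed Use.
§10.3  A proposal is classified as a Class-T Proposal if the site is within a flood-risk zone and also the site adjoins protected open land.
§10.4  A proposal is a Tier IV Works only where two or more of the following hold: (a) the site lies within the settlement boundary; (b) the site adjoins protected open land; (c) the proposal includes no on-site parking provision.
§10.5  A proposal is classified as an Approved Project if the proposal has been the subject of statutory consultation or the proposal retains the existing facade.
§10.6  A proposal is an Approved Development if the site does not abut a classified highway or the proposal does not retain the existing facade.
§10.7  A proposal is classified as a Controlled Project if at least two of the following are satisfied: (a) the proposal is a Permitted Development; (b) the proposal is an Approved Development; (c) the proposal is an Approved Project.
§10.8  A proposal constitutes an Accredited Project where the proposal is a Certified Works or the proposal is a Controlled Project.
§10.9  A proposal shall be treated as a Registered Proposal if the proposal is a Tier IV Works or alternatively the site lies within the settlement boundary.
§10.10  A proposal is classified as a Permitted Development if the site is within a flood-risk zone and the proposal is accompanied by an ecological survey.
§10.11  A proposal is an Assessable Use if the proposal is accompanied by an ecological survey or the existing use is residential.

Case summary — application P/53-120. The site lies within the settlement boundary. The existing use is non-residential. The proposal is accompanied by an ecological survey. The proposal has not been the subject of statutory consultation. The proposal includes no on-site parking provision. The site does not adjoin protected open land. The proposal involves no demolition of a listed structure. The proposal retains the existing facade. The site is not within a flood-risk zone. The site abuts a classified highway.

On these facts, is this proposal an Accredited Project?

No

Under §10.4: the site lies within the settlement boundary? yes; the site adjoins protected open land? no; the proposal includes no on-site parking provision? yes — 2 of 3 hold (need ≥2) → satisfied.
Under §10.9: Tier IV Works (§10.4)? yes; or the site lies within the settlement boundary? yes. So the proposal is a Registered Proposal.
Under §10.1: the proposal involves demolition of a listed structure? no; or the existing use is residential? no. So the proposal is not a Licensed Use.
Under §10.2: not a Registered Proposal (§10.9)? no; and not a Licensed Use (§10.1)? yes. So the proposal is not a Certified Works.
Under §10.10: the site is within a flood-risk zone? no; and the proposal is accompanied by an ecological survey? yes. So the proposal is not a Permitted Development.
Under §10.6: the site does not abut a classified highway? no; or the proposal does not retain the existing facade? no. So the proposal is not an Approved Development.
Under §10.5: the proposal has been the subject of statutory consultation? no; or the proposal retains the existing facade? yes. So the proposal is an Approved Project.
Under §10.7: Permitted Development (§10.10)? no; Approved Development (§10.6)? no; Approved Project (§10.5)? yes — 1 of 3 hold (need ≥2) → not satisfied.
Under §10.8: Certified Works (§10.2)? no; or Controlled Project (§10.7)? no. So the proposal is not an Accredited Project.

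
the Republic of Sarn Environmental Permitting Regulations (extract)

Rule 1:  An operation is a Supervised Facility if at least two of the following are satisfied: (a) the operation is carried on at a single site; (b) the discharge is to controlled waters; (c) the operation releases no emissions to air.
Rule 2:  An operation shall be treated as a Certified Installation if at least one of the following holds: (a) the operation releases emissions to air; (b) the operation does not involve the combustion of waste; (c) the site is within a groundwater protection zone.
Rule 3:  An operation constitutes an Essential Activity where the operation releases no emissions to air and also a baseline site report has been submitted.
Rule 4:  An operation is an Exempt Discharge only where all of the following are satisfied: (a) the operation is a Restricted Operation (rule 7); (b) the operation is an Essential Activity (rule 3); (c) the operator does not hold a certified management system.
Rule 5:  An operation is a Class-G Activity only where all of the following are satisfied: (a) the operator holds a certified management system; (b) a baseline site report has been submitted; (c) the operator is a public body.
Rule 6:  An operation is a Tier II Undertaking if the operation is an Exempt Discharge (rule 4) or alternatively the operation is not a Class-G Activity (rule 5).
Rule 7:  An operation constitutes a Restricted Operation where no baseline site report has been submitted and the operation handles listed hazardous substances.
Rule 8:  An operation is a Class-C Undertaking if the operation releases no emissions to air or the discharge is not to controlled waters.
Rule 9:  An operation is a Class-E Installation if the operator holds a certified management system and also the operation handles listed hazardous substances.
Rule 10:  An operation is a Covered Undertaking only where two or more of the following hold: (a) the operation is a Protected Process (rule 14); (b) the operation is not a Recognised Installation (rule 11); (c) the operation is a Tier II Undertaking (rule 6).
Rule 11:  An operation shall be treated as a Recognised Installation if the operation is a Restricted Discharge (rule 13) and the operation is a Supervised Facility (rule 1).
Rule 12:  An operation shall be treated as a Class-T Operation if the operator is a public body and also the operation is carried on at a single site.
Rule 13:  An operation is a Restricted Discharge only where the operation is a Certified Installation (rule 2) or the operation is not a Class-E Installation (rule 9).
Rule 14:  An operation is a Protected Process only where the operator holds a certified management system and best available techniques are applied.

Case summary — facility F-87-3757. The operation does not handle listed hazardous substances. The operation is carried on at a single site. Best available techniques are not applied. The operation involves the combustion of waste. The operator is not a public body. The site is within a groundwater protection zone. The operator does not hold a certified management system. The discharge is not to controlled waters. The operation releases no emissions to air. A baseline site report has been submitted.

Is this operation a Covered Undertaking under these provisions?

Under rule 14: the operator holds a certified management system? no; and best available techniques are applied? no. So the operation is not a Protected Process.
Under rule 2: the operation releases emissions to air? no; or the operation does not involve the combustion of waste? no; or the site is within a groundwater protection zone? yes. So the operation is a Certified Installation.
Under rule 9: the operator holds a certified management system? no; and the operation handles listed hazardous substances? no. So the operation is not a Class-E Installation.
Under rule 13: Certified Installation (rule 2)? yes; or not a Class-E Installation (rule 9)? yes. So the operation is a Restricted Discharge.
Under rule 1: the operation is carried on at a single site? yes; the discharge is to controlled waters? no; the operation releases no emissions to air? yes — 2 of 3 hold (need ≥2) → satisfied.
Under rule 11: Restricted Discharge (rule 13)? yes; and Supervised Facility (rule 1)? yes. So the operation is a Recognised Installation.
Under rule 7: no baseline site report has been submitted? no; and the operation handles listed hazardous substances? no. So the operation is not a Restricted Operation.
Under rule 3: the operation releases no emissions to air? yes; and a baseline site report has been submitted? yes. So the operation is an Essential Activity.
Under rule 4: Restricted Operation (rule 7)? no; and Essential Activity (rule 3)? yes; and the operator does not hold a certified management system? yes. So the operation is not an Exempt Discharge.
Under rule 5: the operator holds a certified management system? no; and a baseline site report has been submitted? yes; and the operator is a public body? no. So the operation is not a Class-G Activity.
Under rule 6: Exempt Discharge (rule 4)? no; or not a Class-G Activity (rule 5)? yes. So the operation is a Tier II Undertaking.
Under rule 10: Protected Process (rule 14)? no; not a Recognised Installation (rule 11)? no; Tier II Undertaking (rule 6)? yes — 1 of 3 hold (need ≥2) → not satisfied.

No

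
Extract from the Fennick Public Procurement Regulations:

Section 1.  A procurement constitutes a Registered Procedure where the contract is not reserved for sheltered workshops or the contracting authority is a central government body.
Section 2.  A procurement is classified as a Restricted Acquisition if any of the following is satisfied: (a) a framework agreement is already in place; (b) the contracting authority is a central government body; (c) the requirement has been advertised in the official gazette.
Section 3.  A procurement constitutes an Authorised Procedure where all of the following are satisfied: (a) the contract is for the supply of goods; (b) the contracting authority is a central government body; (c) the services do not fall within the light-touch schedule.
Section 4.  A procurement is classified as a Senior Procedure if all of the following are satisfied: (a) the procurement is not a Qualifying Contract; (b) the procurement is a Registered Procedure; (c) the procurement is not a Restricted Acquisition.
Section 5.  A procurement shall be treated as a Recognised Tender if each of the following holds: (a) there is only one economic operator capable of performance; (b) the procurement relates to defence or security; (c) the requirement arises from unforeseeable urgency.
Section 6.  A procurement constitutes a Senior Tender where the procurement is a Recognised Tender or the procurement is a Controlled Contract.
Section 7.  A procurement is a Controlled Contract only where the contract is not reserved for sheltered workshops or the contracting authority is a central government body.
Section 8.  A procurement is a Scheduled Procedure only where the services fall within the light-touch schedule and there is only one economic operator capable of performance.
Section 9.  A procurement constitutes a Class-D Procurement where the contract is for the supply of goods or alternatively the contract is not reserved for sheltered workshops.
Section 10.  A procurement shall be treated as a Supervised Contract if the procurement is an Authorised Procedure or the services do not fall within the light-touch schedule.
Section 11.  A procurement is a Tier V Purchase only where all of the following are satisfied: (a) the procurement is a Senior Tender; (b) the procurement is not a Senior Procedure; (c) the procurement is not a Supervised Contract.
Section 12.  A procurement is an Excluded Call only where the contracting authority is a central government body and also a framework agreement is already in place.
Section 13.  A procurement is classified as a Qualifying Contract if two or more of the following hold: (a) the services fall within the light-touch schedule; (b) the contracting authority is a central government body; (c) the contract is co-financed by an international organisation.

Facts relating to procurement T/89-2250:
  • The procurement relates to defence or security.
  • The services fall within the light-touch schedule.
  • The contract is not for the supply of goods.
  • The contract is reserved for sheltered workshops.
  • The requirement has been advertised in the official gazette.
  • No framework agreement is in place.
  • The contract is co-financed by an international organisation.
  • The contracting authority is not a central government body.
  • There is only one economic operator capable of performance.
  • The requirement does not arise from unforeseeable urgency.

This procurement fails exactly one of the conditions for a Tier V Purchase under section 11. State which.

section 5 — Recognised Tender: [there is only one economic operator capable of performance? yes] AND [the procurement relates to defence or security? yes] AND [the requirement arises from unforeseeable urgency? no] → not satisfied.
section 7 — Controlled Contract: [the contract is not reserved for sheltered workshops? no] OR [the contracting authority is a central government body? no] → not satisfied.
section 6 — Senior Tender: [Recognised Tender (section 5)? no] OR [Controlled Contract (section 7)? no] → not satisfied.
section 13 — Qualifying Contract: the services fall within the light-touch schedule? yes; the contracting authority is a central government body? no; the contract is co-financed by an international organisation? yes — 2 of 3 hold (need ≥2) → satisfied.
section 1 — Registered Procedure: [the contract is not reserved for sheltered workshops? no] OR [the contracting authority is a central government body? no] → not satisfied.
section 2 — Restricted Acquisition: [a framework agreement is already in place? no] OR [the contracting authority is a central government body? no] OR [the requirement has been advertised in the official gazette? yes] → satisfied.
section 4 — Senior Procedure: [not a Qualifying Contract (section 13)? no] AND [Registered Procedure (section 1)? no] AND [not a Restricted Acquisition (section 2)? no] → not satisfied.
section 3 — Authorised Procedure: [the contract is for the supply of goods? no] AND [the contracting authority is a central government body? no] AND [the services do not fall within the light-touch schedule? no] → not satisfied.
section 10 — Supervised Contract: [Authorised Procedure (section 3)? no] OR [the services do not fall within the light-touch schedule? no] → not satisfied.
section 11 — Tier V Purchase: [Senior Tender (section 6)? no] AND [not a Senior Procedure (section 4)? yes] AND [not a Supervised Contract (section 10)? yes] → not satisfied.

Senior Tender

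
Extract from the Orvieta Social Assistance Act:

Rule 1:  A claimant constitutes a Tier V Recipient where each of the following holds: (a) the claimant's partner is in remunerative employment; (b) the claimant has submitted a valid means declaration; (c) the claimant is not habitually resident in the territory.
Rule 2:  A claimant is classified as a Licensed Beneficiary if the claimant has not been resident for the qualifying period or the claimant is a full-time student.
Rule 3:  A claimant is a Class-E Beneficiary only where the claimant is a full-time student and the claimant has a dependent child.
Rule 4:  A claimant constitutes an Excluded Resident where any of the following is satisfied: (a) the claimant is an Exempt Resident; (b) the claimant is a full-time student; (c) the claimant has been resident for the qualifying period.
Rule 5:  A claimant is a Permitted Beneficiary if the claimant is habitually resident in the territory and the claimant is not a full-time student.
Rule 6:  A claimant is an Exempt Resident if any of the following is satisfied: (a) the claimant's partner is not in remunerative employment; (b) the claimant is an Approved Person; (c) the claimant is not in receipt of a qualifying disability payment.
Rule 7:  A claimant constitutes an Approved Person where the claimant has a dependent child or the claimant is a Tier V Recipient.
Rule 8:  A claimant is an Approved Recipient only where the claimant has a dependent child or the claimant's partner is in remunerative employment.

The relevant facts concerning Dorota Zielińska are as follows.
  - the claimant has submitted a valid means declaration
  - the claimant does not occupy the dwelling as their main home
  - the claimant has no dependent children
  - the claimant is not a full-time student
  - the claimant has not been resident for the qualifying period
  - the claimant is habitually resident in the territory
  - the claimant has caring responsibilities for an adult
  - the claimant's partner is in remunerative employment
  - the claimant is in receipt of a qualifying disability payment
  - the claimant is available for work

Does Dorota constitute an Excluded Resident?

Under rule 1: the claimant's partner is in remunerative employment? yes; and the claimant has submitted a valid means declaration? yes; and the claimant is not habitually resident in the territory? no. So the claimant is not a Tier V Recipient.
Under rule 7: the claimant has a dependent child? no; or Tier V Recipient (rule 1)? no. So the claimant is not an Approved Person.
Under rule 6: the claimant's partner is not in remunerative employment? no; or Approved Person (rule 7)? no; or the claimant is not in receipt of a qualifying disability payment? no. So the claimant is not an Exempt Resident.
Under rule 4: Exempt Resident (rule 6)? no; or the claimant is a full-time student? no; or the claimant has been resident for the qualifying period? no. So the claimant is not an Excluded Resident.

No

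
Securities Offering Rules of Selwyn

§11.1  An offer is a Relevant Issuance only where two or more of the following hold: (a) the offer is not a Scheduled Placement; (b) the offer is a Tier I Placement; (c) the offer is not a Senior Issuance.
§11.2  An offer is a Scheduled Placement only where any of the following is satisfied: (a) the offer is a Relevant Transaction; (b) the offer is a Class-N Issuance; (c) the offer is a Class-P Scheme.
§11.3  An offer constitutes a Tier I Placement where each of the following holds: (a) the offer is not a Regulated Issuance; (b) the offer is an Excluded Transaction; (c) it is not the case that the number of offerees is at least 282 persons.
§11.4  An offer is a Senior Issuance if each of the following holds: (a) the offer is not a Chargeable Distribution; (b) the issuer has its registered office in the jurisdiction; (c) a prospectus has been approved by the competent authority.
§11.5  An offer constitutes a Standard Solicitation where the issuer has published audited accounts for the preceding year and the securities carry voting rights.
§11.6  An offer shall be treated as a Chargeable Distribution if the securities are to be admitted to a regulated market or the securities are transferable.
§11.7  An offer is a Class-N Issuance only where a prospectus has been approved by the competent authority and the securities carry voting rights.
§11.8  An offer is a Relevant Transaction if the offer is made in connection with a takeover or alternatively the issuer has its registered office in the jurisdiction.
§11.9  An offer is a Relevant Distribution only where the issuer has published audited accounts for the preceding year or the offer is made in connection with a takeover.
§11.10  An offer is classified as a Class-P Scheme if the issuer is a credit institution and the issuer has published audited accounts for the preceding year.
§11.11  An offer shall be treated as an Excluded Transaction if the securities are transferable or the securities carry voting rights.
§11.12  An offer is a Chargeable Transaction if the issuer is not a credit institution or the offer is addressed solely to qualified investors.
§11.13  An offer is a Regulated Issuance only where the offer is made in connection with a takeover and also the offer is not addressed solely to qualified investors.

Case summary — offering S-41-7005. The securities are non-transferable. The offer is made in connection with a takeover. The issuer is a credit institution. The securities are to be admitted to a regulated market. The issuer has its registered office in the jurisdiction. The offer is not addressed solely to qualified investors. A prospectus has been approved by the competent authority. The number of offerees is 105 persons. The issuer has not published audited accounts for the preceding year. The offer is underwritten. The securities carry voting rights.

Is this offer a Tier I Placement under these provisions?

No

§11.13 — Regulated Issuance: [the offer is made in connection with a takeover? yes] AND [the offer is not addressed solely to qualified investors? yes] → satisfied.
§11.11 — Excluded Transaction: [the securities are transferable? no] OR [the securities carry voting rights? yes] → satisfied.
§11.3 — Tier I Placement: [not a Regulated Issuance (§11.13)? no] AND [Excluded Transaction (§11.11)? yes] AND [number of offerees: 105 persons ≥ 282 persons? no, so negated condition yes] → not satisfied.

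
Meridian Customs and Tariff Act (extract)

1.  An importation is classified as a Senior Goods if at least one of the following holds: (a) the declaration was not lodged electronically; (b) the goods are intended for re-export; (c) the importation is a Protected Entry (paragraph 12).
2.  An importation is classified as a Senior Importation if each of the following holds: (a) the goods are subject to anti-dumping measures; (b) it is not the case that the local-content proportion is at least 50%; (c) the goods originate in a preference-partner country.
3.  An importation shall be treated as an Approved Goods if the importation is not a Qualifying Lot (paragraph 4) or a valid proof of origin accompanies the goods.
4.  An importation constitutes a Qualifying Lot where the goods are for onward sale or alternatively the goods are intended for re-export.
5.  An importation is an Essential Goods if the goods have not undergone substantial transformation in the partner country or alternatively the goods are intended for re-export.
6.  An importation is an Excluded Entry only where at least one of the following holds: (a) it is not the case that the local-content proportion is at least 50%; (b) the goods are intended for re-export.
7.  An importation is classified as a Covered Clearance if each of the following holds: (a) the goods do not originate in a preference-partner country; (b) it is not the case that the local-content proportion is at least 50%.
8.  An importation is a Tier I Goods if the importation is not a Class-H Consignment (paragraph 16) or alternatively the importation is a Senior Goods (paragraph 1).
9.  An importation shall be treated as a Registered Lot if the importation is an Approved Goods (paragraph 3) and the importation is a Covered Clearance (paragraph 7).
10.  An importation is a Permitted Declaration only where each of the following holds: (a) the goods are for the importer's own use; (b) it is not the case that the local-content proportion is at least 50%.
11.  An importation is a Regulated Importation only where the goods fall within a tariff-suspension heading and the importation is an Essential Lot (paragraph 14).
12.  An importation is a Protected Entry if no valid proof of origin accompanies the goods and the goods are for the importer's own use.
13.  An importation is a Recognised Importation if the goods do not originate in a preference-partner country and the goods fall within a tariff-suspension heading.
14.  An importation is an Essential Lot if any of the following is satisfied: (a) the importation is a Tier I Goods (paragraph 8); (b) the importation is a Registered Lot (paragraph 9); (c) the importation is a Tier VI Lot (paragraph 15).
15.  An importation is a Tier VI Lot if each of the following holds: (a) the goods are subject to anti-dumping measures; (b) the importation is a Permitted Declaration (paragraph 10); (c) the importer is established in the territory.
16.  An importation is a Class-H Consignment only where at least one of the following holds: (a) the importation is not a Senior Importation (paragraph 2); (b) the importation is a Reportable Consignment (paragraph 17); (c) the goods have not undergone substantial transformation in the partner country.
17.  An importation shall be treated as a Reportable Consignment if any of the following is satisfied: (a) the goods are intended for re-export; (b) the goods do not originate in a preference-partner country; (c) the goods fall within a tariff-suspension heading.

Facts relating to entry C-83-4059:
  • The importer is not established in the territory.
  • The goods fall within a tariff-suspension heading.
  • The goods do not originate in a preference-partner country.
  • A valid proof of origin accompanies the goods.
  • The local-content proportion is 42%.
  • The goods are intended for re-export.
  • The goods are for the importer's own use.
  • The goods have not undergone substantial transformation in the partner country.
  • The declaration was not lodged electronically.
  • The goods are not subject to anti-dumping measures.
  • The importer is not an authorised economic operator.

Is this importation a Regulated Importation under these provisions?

Yes

paragraph 2 — Senior Importation: [the goods are subject to anti-dumping measures? no] AND [local-content proportion: 42% ≥ 50%? no, so negated condition yes] AND [the goods originate in a preference-partner country? no] → not satisfied.
paragraph 17 — Reportable Consignment: [the goods are intended for re-export? yes] OR [the goods do not originate in a preference-partner country? yes] OR [the goods fall within a tariff-suspension heading? yes] → satisfied.
paragraph 16 — Class-H Consignment: [not a Senior Importation (paragraph 2)? yes] OR [Reportable Consignment (paragraph 17)? yes] OR [the goods have not undergone substantial transformation in the partner country? yes] → satisfied.
paragraph 12 — Protected Entry: [no valid proof of origin accompanies the goods? no] AND [the goods are for the importer's own use? yes] → not satisfied.
paragraph 1 — Senior Goods: [the declaration was not lodged electronically? yes] OR [the goods are intended for re-export? yes] OR [Protected Entry (paragraph 12)? no] → satisfied.
paragraph 8 — Tier I Goods: [not a Class-H Consignment (paragraph 16)? no] OR [Senior Goods (paragraph 1)? yes] → satisfied.
paragraph 4 — Qualifying Lot: [the goods are for onward sale? no] OR [the goods are intended for re-export? yes] → satisfied.
paragraph 3 — Approved Goods: [not a Qualifying Lot (paragraph 4)? no] OR [a valid proof of origin accompanies the goods? yes] → satisfied.
paragraph 7 — Covered Clearance: [the goods do not originate in a preference-partner country? yes] AND [local-content proportion: 42% ≥ 50%? no, so negated condition yes] → satisfied.
paragraph 9 — Registered Lot: [Approved Goods (paragraph 3)? yes] AND [Covered Clearance (paragraph 7)? yes] → satisfied.
paragraph 10 — Permitted Declaration: [the goods are for the importer's own use? yes] AND [local-content proportion: 42% ≥ 50%? no, so negated condition yes] → satisfied.
paragraph 15 — Tier VI Lot: [the goods are subject to anti-dumping measures? no] AND [Permitted Declaration (paragraph 10)? yes] AND [the importer is established in the territory? no] → not satisfied.
paragraph 14 — Essential Lot: [Tier I Goods (paragraph 8)? yes] OR [Registered Lot (paragraph 9)? yes] OR [Tier VI Lot (paragraph 15)? no] → satisfied.
paragraph 11 — Regulated Importation: [the goods fall within a tariff-suspension heading? yes] AND [Essential Lot (paragraph 14)? yes] → satisfied.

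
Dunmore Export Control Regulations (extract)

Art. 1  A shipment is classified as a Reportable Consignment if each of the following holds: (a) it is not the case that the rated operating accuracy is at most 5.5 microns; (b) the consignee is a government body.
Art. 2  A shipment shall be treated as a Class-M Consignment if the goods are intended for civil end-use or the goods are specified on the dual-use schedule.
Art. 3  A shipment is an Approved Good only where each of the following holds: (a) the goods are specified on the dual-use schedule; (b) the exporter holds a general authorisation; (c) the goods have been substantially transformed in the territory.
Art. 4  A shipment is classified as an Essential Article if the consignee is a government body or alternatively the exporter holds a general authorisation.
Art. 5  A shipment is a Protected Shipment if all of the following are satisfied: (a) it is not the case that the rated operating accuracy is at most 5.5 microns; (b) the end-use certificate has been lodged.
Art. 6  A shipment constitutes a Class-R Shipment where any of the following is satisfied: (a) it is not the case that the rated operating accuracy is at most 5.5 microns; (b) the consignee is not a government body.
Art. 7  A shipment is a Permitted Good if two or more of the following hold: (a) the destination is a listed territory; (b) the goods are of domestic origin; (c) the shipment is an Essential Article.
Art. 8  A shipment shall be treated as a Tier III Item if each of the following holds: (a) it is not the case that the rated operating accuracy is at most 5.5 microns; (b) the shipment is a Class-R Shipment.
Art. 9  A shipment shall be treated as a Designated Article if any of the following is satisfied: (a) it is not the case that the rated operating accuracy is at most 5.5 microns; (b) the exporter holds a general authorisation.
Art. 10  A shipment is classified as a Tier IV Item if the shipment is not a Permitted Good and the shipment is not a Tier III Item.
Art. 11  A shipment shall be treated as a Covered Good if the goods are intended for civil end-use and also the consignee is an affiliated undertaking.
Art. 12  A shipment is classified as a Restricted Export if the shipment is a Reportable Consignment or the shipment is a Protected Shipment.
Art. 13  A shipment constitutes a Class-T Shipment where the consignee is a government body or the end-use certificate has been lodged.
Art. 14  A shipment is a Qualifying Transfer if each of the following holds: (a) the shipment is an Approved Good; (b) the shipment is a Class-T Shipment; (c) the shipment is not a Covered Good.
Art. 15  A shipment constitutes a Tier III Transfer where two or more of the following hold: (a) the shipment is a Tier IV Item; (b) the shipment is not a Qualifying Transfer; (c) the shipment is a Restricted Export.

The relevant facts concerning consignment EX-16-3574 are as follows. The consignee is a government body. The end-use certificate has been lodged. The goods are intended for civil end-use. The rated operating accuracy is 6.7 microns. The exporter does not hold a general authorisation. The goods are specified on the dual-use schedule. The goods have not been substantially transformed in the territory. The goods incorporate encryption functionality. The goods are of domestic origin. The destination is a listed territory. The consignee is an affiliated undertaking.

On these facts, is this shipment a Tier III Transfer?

Yes

Under article 4: the consignee is a government body? yes; or the exporter holds a general authorisation? no. So the shipment is an Essential Article.
Under article 7: the destination is a listed territory? yes; the goods are of domestic origin? yes; Essential Article (article 4)? yes — 3 of 3 hold (need ≥2) → satisfied.
Under article 6: rated operating accuracy: 6.7 microns ≤ 5.5 microns? no, so negated condition yes; or the consignee is not a government body? no. So the shipment is a Class-R Shipment.
Under article 8: rated operating accuracy: 6.7 microns ≤ 5.5 microns? no, so negated condition yes; and Class-R Shipment (article 6)? yes. So the shipment is a Tier III Item.
Under article 10: not a Permitted Good (article 7)? no; and not a Tier III Item (article 8)? no. So the shipment is not a Tier IV Item.
Under article 3: the goods are specified on the dual-use schedule? yes; and the exporter holds a general authorisation? no; and the goods have been substantially transformed in the territory? no. So the shipment is not an Approved Good.
Under article 13: the consignee is a government body? yes; or the end-use certificate has been lodged? yes. So the shipment is a Class-T Shipment.
Under article 11: the goods are intended for civil end-use? yes; and the consignee is an affiliated undertaking? yes. So the shipment is a Covered Good.
Under article 14: Approved Good (article 3)? no; and Class-T Shipment (article 13)? yes; and not a Covered Good (article 11)? no. So the shipment is not a Qualifying Transfer.
Under article 1: rated operating accuracy: 6.7 microns ≤ 5.5 microns? no, so negated condition yes; and the consignee is a government body? yes. So the shipment is a Reportable Consignment.
Under article 5: rated operating accuracy: 6.7 microns ≤ 5.5 microns? no, so negated condition yes; and the end-use certificate has been lodged? yes. So the shipment is a Protected Shipment.
Under article 12: Reportable Consignment (article 1)? yes; or Protected Shipment (article 5)? yes. So the shipment is a Restricted Export.
Under article 15: Tier IV Item (article 10)? no; not a Qualifying Transfer (article 14)? yes; Restricted Export (article 12)? yes — 2 of 3 hold (need ≥2) → satisfied.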